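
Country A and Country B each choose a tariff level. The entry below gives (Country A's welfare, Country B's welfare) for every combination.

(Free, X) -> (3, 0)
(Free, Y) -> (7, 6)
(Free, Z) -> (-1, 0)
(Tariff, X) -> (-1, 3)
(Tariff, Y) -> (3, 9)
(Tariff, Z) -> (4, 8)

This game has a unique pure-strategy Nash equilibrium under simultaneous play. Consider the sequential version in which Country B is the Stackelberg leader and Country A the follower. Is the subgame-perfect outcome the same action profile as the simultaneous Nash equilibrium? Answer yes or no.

no

Solve by backward induction (Country B leads).
- X → Country A plays Free (best of 3, -1); Country B gets 0.
- Y → Country A plays Free (best of 7, 3); Country B gets 6.
- Z → Country A plays Tariff (best of -1, 4); Country B gets 8.
Maximizing over 0, 6, 8, Country B chooses Z. Subgame-perfect outcome: (Tariff, Z) with payoffs (4, 8).
Under simultaneous play:
Country A's best replies: X→Free; Y→Free; Z→Tariff.
Country B's best replies: Free→Y; Tariff→Y.
The unique mutual best reply is (Free, Y), giving (7, 6).
Sequential outcome (Tariff, Z) differs from the Nash profile (Free, Y).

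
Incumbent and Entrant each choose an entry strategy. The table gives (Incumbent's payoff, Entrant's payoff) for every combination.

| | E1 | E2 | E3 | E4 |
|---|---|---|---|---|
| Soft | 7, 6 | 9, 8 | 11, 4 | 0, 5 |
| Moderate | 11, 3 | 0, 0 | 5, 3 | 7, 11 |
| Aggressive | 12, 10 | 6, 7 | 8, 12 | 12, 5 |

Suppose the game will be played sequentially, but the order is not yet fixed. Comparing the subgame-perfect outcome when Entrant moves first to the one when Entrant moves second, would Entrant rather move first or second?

If Incumbent leads: Entrant's best replies are Soft→E2, Moderate→E4, Aggressive→E3; Incumbent's induced payoffs 9, 7, 8; outcome (Soft, E2), payoffs (9, 8).
If Entrant leads: Incumbent's best replies are E1→Aggressive, E2→Soft, E3→Soft, E4→Aggressive; Entrant's induced payoffs 10, 8, 4, 5; outcome (Aggressive, E1), payoffs (12, 10).
Entrant gets 10 moving first and 8 moving second, so Entrant prefers to move first.

first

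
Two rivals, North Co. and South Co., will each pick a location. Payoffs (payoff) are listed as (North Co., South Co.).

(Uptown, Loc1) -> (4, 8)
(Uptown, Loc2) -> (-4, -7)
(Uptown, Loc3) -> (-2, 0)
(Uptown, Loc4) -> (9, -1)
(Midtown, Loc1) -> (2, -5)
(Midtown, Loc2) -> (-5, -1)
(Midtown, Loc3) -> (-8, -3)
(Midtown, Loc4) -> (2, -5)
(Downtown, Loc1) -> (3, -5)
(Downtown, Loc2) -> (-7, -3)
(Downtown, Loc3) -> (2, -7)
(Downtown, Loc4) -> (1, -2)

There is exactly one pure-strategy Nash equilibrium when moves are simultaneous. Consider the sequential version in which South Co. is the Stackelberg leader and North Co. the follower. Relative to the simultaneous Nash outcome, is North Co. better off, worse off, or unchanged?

unchanged

Backward induction with South Co. moving first.
- Loc1 → North Co. plays Uptown (best of 4, 2, 3); South Co. gets 8.
- Loc2 → North Co. plays Uptown (best of -4, -5, -7); South Co. gets -7.
- Loc3 → North Co. plays Downtown (best of -2, -8, 2); South Co. gets -7.
- Loc4 → North Co. plays Uptown (best of 9, 2, 1); South Co. gets -1.
Maximizing over 8, -7, -7, -1, South Co. chooses Loc1. Subgame-perfect outcome: (Uptown, Loc1) with payoffs (4, 8).
Under simultaneous play:
North Co.'s best replies: Loc1→Uptown; Loc2→Uptown; Loc3→Downtown; Loc4→Uptown.
South Co.'s best replies: Uptown→Loc1; Midtown→Loc2; Downtown→Loc4.
The unique mutual best reply is (Uptown, Loc1), giving (4, 8).
North Co. earns 4 sequentially versus 4 at the Nash outcome: unchanged.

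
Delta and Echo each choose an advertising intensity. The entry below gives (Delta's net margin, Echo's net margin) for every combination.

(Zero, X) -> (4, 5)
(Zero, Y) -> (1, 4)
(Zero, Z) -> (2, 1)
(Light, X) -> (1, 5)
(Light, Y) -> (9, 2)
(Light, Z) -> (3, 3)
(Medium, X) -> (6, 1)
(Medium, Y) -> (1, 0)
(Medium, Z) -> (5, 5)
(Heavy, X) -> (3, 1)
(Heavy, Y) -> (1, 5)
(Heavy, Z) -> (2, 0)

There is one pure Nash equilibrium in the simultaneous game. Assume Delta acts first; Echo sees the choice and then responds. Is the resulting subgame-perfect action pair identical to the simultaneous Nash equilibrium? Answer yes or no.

Backward induction with Delta moving first.
- Zero: Echo compares 5, 4, 1 and picks X; Delta would get 4.
- Light: Echo compares 5, 2, 3 and picks X; Delta would get 1.
- Medium: Echo compares 1, 0, 5 and picks Z; Delta would get 5.
- Heavy: Echo compares 1, 5, 0 and picks Y; Delta would get 1.
Among 4, 1, 5, 1, the best is 5 at Medium. Subgame-perfect outcome: (Medium, Z) with payoffs (5, 5).
Under simultaneous play:
Delta's best replies: X→Medium; Y→Light; Z→Medium.
Echo's best replies: Zero→X; Light→X; Medium→Z; Heavy→Y.
The unique mutual best reply is (Medium, Z), giving (5, 5).
Sequential outcome (Medium, Z) coincides with the Nash profile (Medium, Z).

yes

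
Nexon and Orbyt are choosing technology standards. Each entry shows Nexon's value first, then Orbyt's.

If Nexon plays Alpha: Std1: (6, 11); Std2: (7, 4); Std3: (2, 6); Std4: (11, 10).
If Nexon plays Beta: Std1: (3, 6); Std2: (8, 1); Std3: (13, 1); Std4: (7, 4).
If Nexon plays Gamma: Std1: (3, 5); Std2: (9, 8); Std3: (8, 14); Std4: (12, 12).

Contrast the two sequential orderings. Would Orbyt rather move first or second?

If Nexon leads: Orbyt's best replies are Alpha→Std1, Beta→Std1, Gamma→Std3; Nexon's induced payoffs 6, 3, 8; outcome (Gamma, Std3), payoffs (8, 14).
If Orbyt leads: Nexon's best replies are Std1→Alpha, Std2→Gamma, Std3→Beta, Std4→Gamma; Orbyt's induced payoffs 11, 8, 1, 12; outcome (Gamma, Std4), payoffs (12, 12).
Orbyt gets 12 moving first and 14 moving second, so Orbyt prefers to move second.

second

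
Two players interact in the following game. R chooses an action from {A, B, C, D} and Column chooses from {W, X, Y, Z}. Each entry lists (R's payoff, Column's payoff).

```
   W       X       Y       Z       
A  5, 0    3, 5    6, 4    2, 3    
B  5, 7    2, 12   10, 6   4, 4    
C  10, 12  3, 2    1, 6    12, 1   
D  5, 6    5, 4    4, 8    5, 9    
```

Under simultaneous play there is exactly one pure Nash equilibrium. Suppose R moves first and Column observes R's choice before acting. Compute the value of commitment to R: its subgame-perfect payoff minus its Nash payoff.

0

Work backward from Column's decision.
- A → Column plays X (best of 0, 5, 4, 3); R gets 3.
- B → Column plays X (best of 7, 12, 6, 4); R gets 2.
- C → Column plays W (best of 12, 2, 6, 1); R gets 10.
- D → Column plays Z (best of 6, 4, 8, 9); R gets 5.
Maximizing over 3, 2, 10, 5, R chooses C. Subgame-perfect outcome: (C, W) with payoffs (10, 12).
For the simultaneous game, intersect best replies.
R's best replies: W→C; X→D; Y→B; Z→C.
Column's best replies: A→X; B→X; C→W; D→Z.
Only (C, W) has each player best-responding; Nash payoffs (10, 12).
R's commitment gain: 10 − 10 = 0.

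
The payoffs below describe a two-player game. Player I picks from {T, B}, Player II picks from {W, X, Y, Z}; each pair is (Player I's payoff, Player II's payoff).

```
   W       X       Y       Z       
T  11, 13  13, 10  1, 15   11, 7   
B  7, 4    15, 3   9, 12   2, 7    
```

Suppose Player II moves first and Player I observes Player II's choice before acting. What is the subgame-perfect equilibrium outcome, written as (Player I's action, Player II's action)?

Solve by backward induction (Player II leads).
- W → Player I plays T (best of 11, 7); Player II gets 13.
- X → Player I plays B (best of 13, 15); Player II gets 3.
- Y → Player I plays B (best of 1, 9); Player II gets 12.
- Z → Player I plays T (best of 11, 2); Player II gets 7.
Among 13, 3, 12, 7, the best is 13 at W. Subgame-perfect outcome: (T, W) with payoffs (11, 13).

(T, W)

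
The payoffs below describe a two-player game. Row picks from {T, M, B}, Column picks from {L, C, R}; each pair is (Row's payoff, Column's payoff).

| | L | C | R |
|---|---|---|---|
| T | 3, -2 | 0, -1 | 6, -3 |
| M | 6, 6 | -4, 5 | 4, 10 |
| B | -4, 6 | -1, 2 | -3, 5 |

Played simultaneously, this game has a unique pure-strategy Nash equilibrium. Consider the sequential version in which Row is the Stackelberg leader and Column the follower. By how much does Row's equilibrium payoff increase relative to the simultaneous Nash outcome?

Solve by backward induction (Row leads).
- T: Column compares -2, -1, -3 and picks C; Row would get 0.
- M: Column compares 6, 5, 10 and picks R; Row would get 4.
- B: Column compares 6, 2, 5 and picks L; Row would get -4.
Maximizing over 0, 4, -4, Row chooses M. Subgame-perfect outcome: (M, R) with payoffs (4, 10).
Now find the simultaneous Nash equilibrium.
Row's best replies: L→M; C→T; R→T.
Column's best replies: T→C; M→R; B→L.
Only (T, C) has each player best-responding; Nash payoffs (0, -1).
Row's commitment gain: 4 − 0 = 4.

4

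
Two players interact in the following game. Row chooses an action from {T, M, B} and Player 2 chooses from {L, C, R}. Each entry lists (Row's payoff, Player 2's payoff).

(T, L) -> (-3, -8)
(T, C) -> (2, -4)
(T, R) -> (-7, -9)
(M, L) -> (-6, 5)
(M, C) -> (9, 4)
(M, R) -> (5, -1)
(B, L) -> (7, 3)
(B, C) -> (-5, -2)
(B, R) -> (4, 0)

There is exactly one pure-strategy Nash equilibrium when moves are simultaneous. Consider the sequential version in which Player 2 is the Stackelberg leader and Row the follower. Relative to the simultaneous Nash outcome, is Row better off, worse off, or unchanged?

better off

Solve by backward induction (Player 2 leads).
- L → Row plays B (best of -3, -6, 7); Player 2 gets 3.
- C → Row plays M (best of 2, 9, -5); Player 2 gets 4.
- R → Row plays M (best of -7, 5, 4); Player 2 gets -1.
Among 3, 4, -1, the best is 4 at C. Subgame-perfect outcome: (M, C) with payoffs (9, 4).
For the simultaneous game, intersect best replies.
Row's best replies: L→B; C→M; R→M.
Player 2's best replies: T→C; M→L; B→L.
Only (B, L) has each player best-responding; Nash payoffs (7, 3).
Row earns 9 sequentially versus 7 at the Nash outcome: better off.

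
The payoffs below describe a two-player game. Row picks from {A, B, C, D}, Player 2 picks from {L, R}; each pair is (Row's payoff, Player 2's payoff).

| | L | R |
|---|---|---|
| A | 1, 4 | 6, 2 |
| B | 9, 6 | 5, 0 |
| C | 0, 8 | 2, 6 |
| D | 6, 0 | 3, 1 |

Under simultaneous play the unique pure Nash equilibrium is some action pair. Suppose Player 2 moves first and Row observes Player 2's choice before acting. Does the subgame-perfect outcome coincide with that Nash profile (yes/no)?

yes

Solve by backward induction (Player 2 leads).
- L: Row compares 1, 9, 0, 6 and picks B; Player 2 would get 6.
- R: Row compares 6, 5, 2, 3 and picks A; Player 2 would get 2.
Among 6, 2, the best is 6 at L. Subgame-perfect outcome: (B, L) with payoffs (9, 6).
For the simultaneous game, intersect best replies.
Row's best replies: L→B; R→A.
Player 2's best replies: A→L; B→L; C→L; D→R.
Only (B, L) has each player best-responding; Nash payoffs (9, 6).
Sequential outcome (B, L) coincides with the Nash profile (B, L).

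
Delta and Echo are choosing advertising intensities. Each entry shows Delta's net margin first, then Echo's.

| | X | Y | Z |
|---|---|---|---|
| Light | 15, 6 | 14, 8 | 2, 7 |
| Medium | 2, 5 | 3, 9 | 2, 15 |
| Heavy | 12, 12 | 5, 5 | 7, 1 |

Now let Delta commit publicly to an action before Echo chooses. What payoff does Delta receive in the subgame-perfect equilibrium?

Work backward from Echo's decision.
- Light → Echo plays Y (best of 6, 8, 7); Delta gets 14.
- Medium → Echo plays Z (best of 5, 9, 15); Delta gets 2.
- Heavy → Echo plays X (best of 12, 5, 1); Delta gets 12.
Among 14, 2, 12, the best is 14 at Light. Subgame-perfect outcome: (Light, Y) with payoffs (14, 8).

14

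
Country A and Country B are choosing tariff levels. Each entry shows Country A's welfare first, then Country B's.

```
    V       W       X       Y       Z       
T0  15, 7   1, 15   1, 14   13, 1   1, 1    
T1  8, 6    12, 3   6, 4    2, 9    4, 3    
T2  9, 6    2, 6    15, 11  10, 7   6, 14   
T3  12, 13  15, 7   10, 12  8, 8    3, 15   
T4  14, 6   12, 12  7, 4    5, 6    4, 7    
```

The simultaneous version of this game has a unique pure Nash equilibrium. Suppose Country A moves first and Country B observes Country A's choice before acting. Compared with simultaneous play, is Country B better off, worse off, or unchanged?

Work backward from Country B's decision.
- T0: Country B compares 7, 15, 14, 1, 1 and picks W; Country A would get 1.
- T1: Country B compares 6, 3, 4, 9, 3 and picks Y; Country A would get 2.
- T2: Country B compares 6, 6, 11, 7, 14 and picks Z; Country A would get 6.
- T3: Country B compares 13, 7, 12, 8, 15 and picks Z; Country A would get 3.
- T4: Country B compares 6, 12, 4, 6, 7 and picks W; Country A would get 12.
Among 1, 2, 6, 3, 12, the best is 12 at T4. Subgame-perfect outcome: (T4, W) with payoffs (12, 12).
Now find the simultaneous Nash equilibrium.
Country A's best replies: V→T0; W→T3; X→T2; Y→T0; Z→T2.
Country B's best replies: T0→W; T1→Y; T2→Z; T3→Z; T4→W.
The unique mutual best reply is (T2, Z), giving (6, 14).
Country B earns 12 sequentially versus 14 at the Nash outcome: worse off.

worse off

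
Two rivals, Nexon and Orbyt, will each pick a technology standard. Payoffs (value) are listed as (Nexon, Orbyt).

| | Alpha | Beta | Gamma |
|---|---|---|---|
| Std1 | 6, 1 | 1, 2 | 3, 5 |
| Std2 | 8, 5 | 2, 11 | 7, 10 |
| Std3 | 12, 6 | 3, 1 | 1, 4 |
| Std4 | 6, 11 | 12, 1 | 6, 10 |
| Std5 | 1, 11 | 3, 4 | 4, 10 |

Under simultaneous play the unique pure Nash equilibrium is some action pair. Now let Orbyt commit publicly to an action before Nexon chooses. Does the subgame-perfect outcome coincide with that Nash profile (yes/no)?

Nexon best-responds to each possible Orbyt move:
- Alpha: BR = Std3, leader payoff 6.
- Beta: BR = Std4, leader payoff 1.
- Gamma: BR = Std2, leader payoff 10.
Among 6, 1, 10, the best is 10 at Gamma. Subgame-perfect outcome: (Std2, Gamma) with payoffs (7, 10).
Under simultaneous play:
Nexon's best replies: Alpha→Std3; Beta→Std4; Gamma→Std2.
Orbyt's best replies: Std1→Gamma; Std2→Beta; Std3→Alpha; Std4→Alpha; Std5→Alpha.
The unique mutual best reply is (Std3, Alpha), giving (12, 6).
Sequential outcome (Std2, Gamma) differs from the Nash profile (Std3, Alpha).

no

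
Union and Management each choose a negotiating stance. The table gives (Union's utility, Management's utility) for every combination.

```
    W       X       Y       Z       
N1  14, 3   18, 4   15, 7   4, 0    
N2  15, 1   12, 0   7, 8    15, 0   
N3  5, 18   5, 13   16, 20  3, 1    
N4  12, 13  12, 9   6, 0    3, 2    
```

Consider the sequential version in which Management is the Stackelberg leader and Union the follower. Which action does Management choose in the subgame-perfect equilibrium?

Work backward from Union's decision.
- W: Union compares 14, 15, 5, 12 and picks N2; Management would get 1.
- X: Union compares 18, 12, 5, 12 and picks N1; Management would get 4.
- Y: Union compares 15, 7, 16, 6 and picks N3; Management would get 20.
- Z: Union compares 4, 15, 3, 3 and picks N2; Management would get 0.
Maximizing over 1, 4, 20, 0, Management chooses Y. Subgame-perfect outcome: (N3, Y) with payoffs (16, 20).

Y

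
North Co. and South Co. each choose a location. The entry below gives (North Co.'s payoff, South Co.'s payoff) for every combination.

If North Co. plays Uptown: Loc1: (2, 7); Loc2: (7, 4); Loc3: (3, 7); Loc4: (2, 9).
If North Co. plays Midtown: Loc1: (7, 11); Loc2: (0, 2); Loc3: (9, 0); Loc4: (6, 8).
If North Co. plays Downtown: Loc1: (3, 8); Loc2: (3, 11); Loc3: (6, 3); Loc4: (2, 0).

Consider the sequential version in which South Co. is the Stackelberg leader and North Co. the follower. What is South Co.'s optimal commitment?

Loc1

Solve by backward induction (South Co. leads).
- Loc1 → North Co. plays Midtown (best of 2, 7, 3); South Co. gets 11.
- Loc2 → North Co. plays Uptown (best of 7, 0, 3); South Co. gets 4.
- Loc3 → North Co. plays Midtown (best of 3, 9, 6); South Co. gets 0.
- Loc4 → North Co. plays Midtown (best of 2, 6, 2); South Co. gets 8.
Maximizing over 11, 4, 0, 8, South Co. chooses Loc1. Subgame-perfect outcome: (Midtown, Loc1) with payoffs (7, 11).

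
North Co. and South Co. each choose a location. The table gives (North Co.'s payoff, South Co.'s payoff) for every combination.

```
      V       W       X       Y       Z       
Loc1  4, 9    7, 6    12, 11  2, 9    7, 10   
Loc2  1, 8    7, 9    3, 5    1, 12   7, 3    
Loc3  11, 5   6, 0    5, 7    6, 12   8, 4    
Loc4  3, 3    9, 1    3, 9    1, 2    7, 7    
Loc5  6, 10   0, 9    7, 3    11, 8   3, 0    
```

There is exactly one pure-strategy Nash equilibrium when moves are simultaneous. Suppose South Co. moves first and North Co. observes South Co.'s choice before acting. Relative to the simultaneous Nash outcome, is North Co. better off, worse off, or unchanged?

unchanged

Backward induction with South Co. moving first.
- V: North Co. compares 4, 1, 11, 3, 6 and picks Loc3; South Co. would get 5.
- W: North Co. compares 7, 7, 6, 9, 0 and picks Loc4; South Co. would get 1.
- X: North Co. compares 12, 3, 5, 3, 7 and picks Loc1; South Co. would get 11.
- Y: North Co. compares 2, 1, 6, 1, 11 and picks Loc5; South Co. would get 8.
- Z: North Co. compares 7, 7, 8, 7, 3 and picks Loc3; South Co. would get 4.
Maximizing over 5, 1, 11, 8, 4, South Co. chooses X. Subgame-perfect outcome: (Loc1, X) with payoffs (12, 11).
Under simultaneous play:
North Co.'s best replies: V→Loc3; W→Loc4; X→Loc1; Y→Loc5; Z→Loc3.
South Co.'s best replies: Loc1→X; Loc2→Y; Loc3→Y; Loc4→X; Loc5→V.
The unique mutual best reply is (Loc1, X), giving (12, 11).
North Co. earns 12 sequentially versus 12 at the Nash outcome: unchanged.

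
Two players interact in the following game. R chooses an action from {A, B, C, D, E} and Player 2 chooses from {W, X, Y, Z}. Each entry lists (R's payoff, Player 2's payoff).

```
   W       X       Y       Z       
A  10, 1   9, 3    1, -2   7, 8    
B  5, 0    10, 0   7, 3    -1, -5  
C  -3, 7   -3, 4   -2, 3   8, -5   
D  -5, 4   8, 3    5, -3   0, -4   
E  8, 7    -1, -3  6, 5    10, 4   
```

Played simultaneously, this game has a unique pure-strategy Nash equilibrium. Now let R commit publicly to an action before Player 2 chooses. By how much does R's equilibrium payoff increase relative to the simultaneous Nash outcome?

1

Work backward from Player 2's decision.
- A: Player 2 compares 1, 3, -2, 8 and picks Z; R would get 7.
- B: Player 2 compares 0, 0, 3, -5 and picks Y; R would get 7.
- C: Player 2 compares 7, 4, 3, -5 and picks W; R would get -3.
- D: Player 2 compares 4, 3, -3, -4 and picks W; R would get -5.
- E: Player 2 compares 7, -3, 5, 4 and picks W; R would get 8.
Among 7, 7, -3, -5, 8, the best is 8 at E. Subgame-perfect outcome: (E, W) with payoffs (8, 7).
Now find the simultaneous Nash equilibrium.
R's best replies: W→A; X→B; Y→B; Z→E.
Player 2's best replies: A→Z; B→Y; C→W; D→W; E→W.
Only (B, Y) has each player best-responding; Nash payoffs (7, 3).
R's commitment gain: 8 − 7 = 1.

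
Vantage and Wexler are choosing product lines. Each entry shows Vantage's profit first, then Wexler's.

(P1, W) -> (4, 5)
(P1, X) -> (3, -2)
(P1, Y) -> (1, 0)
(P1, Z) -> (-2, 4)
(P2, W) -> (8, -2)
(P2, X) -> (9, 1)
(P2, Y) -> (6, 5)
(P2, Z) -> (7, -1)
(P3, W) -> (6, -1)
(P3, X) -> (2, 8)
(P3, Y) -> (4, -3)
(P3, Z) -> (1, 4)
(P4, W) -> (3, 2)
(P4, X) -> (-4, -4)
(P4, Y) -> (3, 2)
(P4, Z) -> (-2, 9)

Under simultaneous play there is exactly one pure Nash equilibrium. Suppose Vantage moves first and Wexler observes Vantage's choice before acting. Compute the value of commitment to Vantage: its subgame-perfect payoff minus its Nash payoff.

Backward induction with Vantage moving first.
- P1: BR = W, leader payoff 4.
- P2: BR = Y, leader payoff 6.
- P3: BR = X, leader payoff 2.
- P4: BR = Z, leader payoff -2.
Maximizing over 4, 6, 2, -2, Vantage chooses P2. Subgame-perfect outcome: (P2, Y) with payoffs (6, 5).
Under simultaneous play:
Vantage's best replies: W→P2; X→P2; Y→P2; Z→P2.
Wexler's best replies: P1→W; P2→Y; P3→X; P4→Z.
Only (P2, Y) has each player best-responding; Nash payoffs (6, 5).
Vantage's commitment gain: 6 − 6 = 0.

0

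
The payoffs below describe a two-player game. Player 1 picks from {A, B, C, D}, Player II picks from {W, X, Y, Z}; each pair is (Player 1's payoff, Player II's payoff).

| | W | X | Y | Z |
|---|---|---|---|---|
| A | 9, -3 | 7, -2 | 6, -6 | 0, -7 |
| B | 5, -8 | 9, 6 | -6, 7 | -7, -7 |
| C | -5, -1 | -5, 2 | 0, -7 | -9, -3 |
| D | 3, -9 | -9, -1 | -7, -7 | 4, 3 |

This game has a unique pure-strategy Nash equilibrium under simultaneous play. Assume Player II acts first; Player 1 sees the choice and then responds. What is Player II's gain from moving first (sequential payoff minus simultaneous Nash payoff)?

Work backward from Player 1's decision.
- W: BR = A, leader payoff -3.
- X: BR = B, leader payoff 6.
- Y: BR = A, leader payoff -6.
- Z: BR = D, leader payoff 3.
Among -3, 6, -6, 3, the best is 6 at X. Subgame-perfect outcome: (B, X) with payoffs (9, 6).
For the simultaneous game, intersect best replies.
Player 1's best replies: W→A; X→B; Y→A; Z→D.
Player II's best replies: A→X; B→Y; C→X; D→Z.
The unique mutual best reply is (D, Z), giving (4, 3).
Player II's commitment gain: 6 − 3 = 3.

3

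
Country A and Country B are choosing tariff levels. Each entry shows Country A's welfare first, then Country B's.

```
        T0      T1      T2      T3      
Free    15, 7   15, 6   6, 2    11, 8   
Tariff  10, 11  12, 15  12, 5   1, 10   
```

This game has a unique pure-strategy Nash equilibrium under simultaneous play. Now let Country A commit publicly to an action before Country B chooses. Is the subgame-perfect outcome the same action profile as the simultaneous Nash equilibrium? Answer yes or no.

Work backward from Country B's decision.
- Free: Country B compares 7, 6, 2, 8 and picks T3; Country A would get 11.
- Tariff: Country B compares 11, 15, 5, 10 and picks T1; Country A would get 12.
Among 11, 12, the best is 12 at Tariff. Subgame-perfect outcome: (Tariff, T1) with payoffs (12, 15).
For the simultaneous game, intersect best replies.
Country A's best replies: T0→Free; T1→Free; T2→Tariff; T3→Free.
Country B's best replies: Free→T3; Tariff→T1.
The unique mutual best reply is (Free, T3), giving (11, 8).
Sequential outcome (Tariff, T1) differs from the Nash profile (Free, T3).

no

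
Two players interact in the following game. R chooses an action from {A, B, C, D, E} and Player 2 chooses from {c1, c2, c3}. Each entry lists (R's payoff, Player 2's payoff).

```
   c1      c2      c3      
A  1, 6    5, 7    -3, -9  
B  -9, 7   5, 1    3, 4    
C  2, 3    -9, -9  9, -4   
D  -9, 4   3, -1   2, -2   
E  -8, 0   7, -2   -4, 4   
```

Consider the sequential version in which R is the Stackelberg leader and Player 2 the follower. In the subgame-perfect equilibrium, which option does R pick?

A

Solve by backward induction (R leads).
- A → Player 2 plays c2 (best of 6, 7, -9); R gets 5.
- B → Player 2 plays c1 (best of 7, 1, 4); R gets -9.
- C → Player 2 plays c1 (best of 3, -9, -4); R gets 2.
- D → Player 2 plays c1 (best of 4, -1, -2); R gets -9.
- E → Player 2 plays c3 (best of 0, -2, 4); R gets -4.
R's induced payoffs are 5, -9, 2, -9, -4, so R commits to A. Subgame-perfect outcome: (A, c2) with payoffs (5, 7).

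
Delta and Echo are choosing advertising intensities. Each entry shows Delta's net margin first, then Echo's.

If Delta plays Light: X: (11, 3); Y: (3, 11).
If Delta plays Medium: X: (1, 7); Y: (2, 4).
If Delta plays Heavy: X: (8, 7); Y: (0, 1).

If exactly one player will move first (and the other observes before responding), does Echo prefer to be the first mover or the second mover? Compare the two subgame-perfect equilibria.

If Delta leads: Echo's best replies are Light→Y, Medium→X, Heavy→X; Delta's induced payoffs 3, 1, 8; outcome (Heavy, X), payoffs (8, 7).
If Echo leads: Delta's best replies are X→Light, Y→Light; Echo's induced payoffs 3, 11; outcome (Light, Y), payoffs (3, 11).
Echo gets 11 moving first and 7 moving second, so Echo prefers to move first.

first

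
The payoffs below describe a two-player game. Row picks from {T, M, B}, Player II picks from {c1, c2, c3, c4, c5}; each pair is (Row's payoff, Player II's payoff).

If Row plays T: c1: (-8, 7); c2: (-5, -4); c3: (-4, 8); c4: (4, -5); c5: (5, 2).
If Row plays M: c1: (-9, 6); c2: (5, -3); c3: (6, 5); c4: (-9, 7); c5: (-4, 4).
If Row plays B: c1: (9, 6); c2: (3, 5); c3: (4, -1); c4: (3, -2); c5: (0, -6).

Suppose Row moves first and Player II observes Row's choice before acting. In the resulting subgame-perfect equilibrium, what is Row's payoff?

9

Work backward from Player II's decision.
- T: BR = c3, leader payoff -4.
- M: BR = c4, leader payoff -9.
- B: BR = c1, leader payoff 9.
Maximizing over -4, -9, 9, Row chooses B. Subgame-perfect outcome: (B, c1) with payoffs (9, 6).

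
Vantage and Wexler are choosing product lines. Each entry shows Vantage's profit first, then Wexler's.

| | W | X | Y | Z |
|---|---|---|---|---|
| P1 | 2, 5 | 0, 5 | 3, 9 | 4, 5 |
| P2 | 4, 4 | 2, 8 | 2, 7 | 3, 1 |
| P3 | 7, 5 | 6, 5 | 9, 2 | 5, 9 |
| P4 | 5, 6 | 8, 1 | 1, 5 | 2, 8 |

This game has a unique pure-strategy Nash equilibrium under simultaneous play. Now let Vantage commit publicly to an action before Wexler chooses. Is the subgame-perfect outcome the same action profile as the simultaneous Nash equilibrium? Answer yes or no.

yes

Wexler best-responds to each possible Vantage move:
- P1: BR = Y, leader payoff 3.
- P2: BR = X, leader payoff 2.
- P3: BR = Z, leader payoff 5.
- P4: BR = Z, leader payoff 2.
Among 3, 2, 5, 2, the best is 5 at P3. Subgame-perfect outcome: (P3, Z) with payoffs (5, 9).
Now find the simultaneous Nash equilibrium.
Vantage's best replies: W→P3; X→P4; Y→P3; Z→P3.
Wexler's best replies: P1→Y; P2→X; P3→Z; P4→Z.
Only (P3, Z) has each player best-responding; Nash payoffs (5, 9).
Sequential outcome (P3, Z) coincides with the Nash profile (P3, Z).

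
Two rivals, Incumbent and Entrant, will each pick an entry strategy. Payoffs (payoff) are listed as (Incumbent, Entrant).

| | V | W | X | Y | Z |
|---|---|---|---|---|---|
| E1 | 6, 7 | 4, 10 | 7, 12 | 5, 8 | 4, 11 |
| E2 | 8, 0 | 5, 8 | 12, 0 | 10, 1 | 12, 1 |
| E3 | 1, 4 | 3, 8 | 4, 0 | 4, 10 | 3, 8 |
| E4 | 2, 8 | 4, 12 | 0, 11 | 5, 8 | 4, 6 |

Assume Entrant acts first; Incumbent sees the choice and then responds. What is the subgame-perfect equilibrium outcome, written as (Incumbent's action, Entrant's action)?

Incumbent best-responds to each possible Entrant move:
- V: Incumbent compares 6, 8, 1, 2 and picks E2; Entrant would get 0.
- W: Incumbent compares 4, 5, 3, 4 and picks E2; Entrant would get 8.
- X: Incumbent compares 7, 12, 4, 0 and picks E2; Entrant would get 0.
- Y: Incumbent compares 5, 10, 4, 5 and picks E2; Entrant would get 1.
- Z: Incumbent compares 4, 12, 3, 4 and picks E2; Entrant would get 1.
Maximizing over 0, 8, 0, 1, 1, Entrant chooses W. Subgame-perfect outcome: (E2, W) with payoffs (5, 8).

(E2, W)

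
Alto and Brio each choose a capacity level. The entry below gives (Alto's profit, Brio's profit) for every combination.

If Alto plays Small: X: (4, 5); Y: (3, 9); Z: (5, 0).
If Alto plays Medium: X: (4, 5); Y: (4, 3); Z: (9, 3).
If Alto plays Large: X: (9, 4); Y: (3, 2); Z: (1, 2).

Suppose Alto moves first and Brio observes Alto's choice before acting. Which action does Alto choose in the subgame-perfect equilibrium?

Backward induction with Alto moving first.
- Small: BR = Y, leader payoff 3.
- Medium: BR = X, leader payoff 4.
- Large: BR = X, leader payoff 9.
Maximizing over 3, 4, 9, Alto chooses Large. Subgame-perfect outcome: (Large, X) with payoffs (9, 4).

Large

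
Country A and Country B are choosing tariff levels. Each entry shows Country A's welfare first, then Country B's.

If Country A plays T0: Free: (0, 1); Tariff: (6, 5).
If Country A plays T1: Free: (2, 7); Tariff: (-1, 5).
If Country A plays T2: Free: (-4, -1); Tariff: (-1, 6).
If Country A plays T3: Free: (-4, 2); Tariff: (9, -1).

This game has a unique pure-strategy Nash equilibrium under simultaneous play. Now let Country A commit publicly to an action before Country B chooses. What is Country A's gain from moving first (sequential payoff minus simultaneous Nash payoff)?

4

Solve by backward induction (Country A leads).
- T0: Country B compares 1, 5 and picks Tariff; Country A would get 6.
- T1: Country B compares 7, 5 and picks Free; Country A would get 2.
- T2: Country B compares -1, 6 and picks Tariff; Country A would get -1.
- T3: Country B compares 2, -1 and picks Free; Country A would get -4.
Country A's induced payoffs are 6, 2, -1, -4, so Country A commits to T0. Subgame-perfect outcome: (T0, Tariff) with payoffs (6, 5).
For the simultaneous game, intersect best replies.
Country A's best replies: Free→T1; Tariff→T3.
Country B's best replies: T0→Tariff; T1→Free; T2→Tariff; T3→Free.
Only (T1, Free) has each player best-responding; Nash payoffs (2, 7).
Country A's commitment gain: 6 − 2 = 4.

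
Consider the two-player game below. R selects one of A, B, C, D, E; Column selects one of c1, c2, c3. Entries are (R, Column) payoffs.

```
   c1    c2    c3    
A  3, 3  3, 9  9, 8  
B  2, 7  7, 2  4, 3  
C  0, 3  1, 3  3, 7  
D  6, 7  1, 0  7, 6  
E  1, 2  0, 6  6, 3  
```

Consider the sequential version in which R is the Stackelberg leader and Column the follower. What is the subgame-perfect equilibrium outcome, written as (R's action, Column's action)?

Work backward from Column's decision.
- A: Column compares 3, 9, 8 and picks c2; R would get 3.
- B: Column compares 7, 2, 3 and picks c1; R would get 2.
- C: Column compares 3, 3, 7 and picks c3; R would get 3.
- D: Column compares 7, 0, 6 and picks c1; R would get 6.
- E: Column compares 2, 6, 3 and picks c2; R would get 0.
Maximizing over 3, 2, 3, 6, 0, R chooses D. Subgame-perfect outcome: (D, c1) with payoffs (6, 7).

(D, c1)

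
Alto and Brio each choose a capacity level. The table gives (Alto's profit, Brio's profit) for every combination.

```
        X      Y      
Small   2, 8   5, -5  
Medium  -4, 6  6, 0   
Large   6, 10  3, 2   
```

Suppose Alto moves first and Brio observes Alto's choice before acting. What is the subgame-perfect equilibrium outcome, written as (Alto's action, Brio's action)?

Backward induction with Alto moving first.
- Small: BR = X, leader payoff 2.
- Medium: BR = X, leader payoff -4.
- Large: BR = X, leader payoff 6.
Maximizing over 2, -4, 6, Alto chooses Large. Subgame-perfect outcome: (Large, X) with payoffs (6, 10).

(Large, X)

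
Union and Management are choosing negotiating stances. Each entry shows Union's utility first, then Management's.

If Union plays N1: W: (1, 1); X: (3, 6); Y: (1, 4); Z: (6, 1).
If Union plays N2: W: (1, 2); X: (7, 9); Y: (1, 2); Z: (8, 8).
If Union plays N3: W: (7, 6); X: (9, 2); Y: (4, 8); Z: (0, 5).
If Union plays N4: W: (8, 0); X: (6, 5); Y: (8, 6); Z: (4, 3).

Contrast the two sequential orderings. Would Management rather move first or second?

first

If Union leads: Management's best replies are N1→X, N2→X, N3→Y, N4→Y; Union's induced payoffs 3, 7, 4, 8; outcome (N4, Y), payoffs (8, 6).
If Management leads: Union's best replies are W→N4, X→N3, Y→N4, Z→N2; Management's induced payoffs 0, 2, 6, 8; outcome (N2, Z), payoffs (8, 8).
Management gets 8 moving first and 6 moving second, so Management prefers to move first.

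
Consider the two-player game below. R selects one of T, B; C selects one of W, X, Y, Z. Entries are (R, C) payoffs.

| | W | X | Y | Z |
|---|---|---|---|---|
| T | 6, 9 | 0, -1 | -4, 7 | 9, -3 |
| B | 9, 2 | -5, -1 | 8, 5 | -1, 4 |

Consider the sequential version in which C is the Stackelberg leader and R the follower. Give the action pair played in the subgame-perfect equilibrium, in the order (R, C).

(B, Y)

R best-responds to each possible C move:
- W → R plays B (best of 6, 9); C gets 2.
- X → R plays T (best of 0, -5); C gets -1.
- Y → R plays B (best of -4, 8); C gets 5.
- Z → R plays T (best of 9, -1); C gets -3.
Among 2, -1, 5, -3, the best is 5 at Y. Subgame-perfect outcome: (B, Y) with payoffs (8, 5).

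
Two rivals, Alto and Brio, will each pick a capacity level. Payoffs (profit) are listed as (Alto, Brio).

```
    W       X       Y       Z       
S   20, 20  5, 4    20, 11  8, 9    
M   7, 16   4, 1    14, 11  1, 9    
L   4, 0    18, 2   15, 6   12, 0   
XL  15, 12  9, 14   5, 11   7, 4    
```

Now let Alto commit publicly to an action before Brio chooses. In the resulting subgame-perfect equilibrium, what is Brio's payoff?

Brio best-responds to each possible Alto move:
- S → Brio plays W (best of 20, 4, 11, 9); Alto gets 20.
- M → Brio plays W (best of 16, 1, 11, 9); Alto gets 7.
- L → Brio plays Y (best of 0, 2, 6, 0); Alto gets 15.
- XL → Brio plays X (best of 12, 14, 11, 4); Alto gets 9.
Maximizing over 20, 7, 15, 9, Alto chooses S. Subgame-perfect outcome: (S, W) with payoffs (20, 20).

20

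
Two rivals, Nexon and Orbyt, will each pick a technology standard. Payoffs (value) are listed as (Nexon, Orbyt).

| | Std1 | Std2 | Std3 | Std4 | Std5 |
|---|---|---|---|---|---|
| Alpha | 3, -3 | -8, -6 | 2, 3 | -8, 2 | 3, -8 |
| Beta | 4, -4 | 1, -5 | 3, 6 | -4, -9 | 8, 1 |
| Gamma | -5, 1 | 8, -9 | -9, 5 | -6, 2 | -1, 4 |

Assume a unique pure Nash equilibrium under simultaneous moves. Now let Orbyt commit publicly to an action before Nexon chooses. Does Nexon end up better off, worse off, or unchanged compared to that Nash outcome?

Backward induction with Orbyt moving first.
- Std1 → Nexon plays Beta (best of 3, 4, -5); Orbyt gets -4.
- Std2 → Nexon plays Gamma (best of -8, 1, 8); Orbyt gets -9.
- Std3 → Nexon plays Beta (best of 2, 3, -9); Orbyt gets 6.
- Std4 → Nexon plays Beta (best of -8, -4, -6); Orbyt gets -9.
- Std5 → Nexon plays Beta (best of 3, 8, -1); Orbyt gets 1.
Maximizing over -4, -9, 6, -9, 1, Orbyt chooses Std3. Subgame-perfect outcome: (Beta, Std3) with payoffs (3, 6).
Under simultaneous play:
Nexon's best replies: Std1→Beta; Std2→Gamma; Std3→Beta; Std4→Beta; Std5→Beta.
Orbyt's best replies: Alpha→Std3; Beta→Std3; Gamma→Std3.
Only (Beta, Std3) has each player best-responding; Nash payoffs (3, 6).
Nexon earns 3 sequentially versus 3 at the Nash outcome: unchanged.

unchanged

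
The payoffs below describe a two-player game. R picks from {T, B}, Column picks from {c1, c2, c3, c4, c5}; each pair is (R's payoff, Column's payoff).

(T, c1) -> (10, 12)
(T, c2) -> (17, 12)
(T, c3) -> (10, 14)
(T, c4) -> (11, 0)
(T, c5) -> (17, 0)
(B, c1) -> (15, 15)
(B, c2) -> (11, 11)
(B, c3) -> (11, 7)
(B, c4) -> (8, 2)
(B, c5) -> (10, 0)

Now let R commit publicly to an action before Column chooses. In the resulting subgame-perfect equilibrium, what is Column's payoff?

Backward induction with R moving first.
- T: BR = c3, leader payoff 10.
- B: BR = c1, leader payoff 15.
Maximizing over 10, 15, R chooses B. Subgame-perfect outcome: (B, c1) with payoffs (15, 15).

15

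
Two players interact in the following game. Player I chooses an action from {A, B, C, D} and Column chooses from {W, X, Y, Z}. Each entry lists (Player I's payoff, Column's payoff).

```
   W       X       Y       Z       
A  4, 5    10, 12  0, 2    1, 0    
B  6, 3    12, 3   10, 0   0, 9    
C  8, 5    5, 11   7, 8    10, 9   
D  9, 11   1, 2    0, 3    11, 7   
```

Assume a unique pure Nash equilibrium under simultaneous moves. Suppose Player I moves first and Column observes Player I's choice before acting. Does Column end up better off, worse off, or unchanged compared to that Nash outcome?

Column best-responds to each possible Player I move:
- A: BR = X, leader payoff 10.
- B: BR = Z, leader payoff 0.
- C: BR = X, leader payoff 5.
- D: BR = W, leader payoff 9.
Player I's induced payoffs are 10, 0, 5, 9, so Player I commits to A. Subgame-perfect outcome: (A, X) with payoffs (10, 12).
Now find the simultaneous Nash equilibrium.
Player I's best replies: W→D; X→B; Y→B; Z→D.
Column's best replies: A→X; B→Z; C→X; D→W.
Only (D, W) has each player best-responding; Nash payoffs (9, 11).
Column earns 12 sequentially versus 11 at the Nash outcome: better off.

better off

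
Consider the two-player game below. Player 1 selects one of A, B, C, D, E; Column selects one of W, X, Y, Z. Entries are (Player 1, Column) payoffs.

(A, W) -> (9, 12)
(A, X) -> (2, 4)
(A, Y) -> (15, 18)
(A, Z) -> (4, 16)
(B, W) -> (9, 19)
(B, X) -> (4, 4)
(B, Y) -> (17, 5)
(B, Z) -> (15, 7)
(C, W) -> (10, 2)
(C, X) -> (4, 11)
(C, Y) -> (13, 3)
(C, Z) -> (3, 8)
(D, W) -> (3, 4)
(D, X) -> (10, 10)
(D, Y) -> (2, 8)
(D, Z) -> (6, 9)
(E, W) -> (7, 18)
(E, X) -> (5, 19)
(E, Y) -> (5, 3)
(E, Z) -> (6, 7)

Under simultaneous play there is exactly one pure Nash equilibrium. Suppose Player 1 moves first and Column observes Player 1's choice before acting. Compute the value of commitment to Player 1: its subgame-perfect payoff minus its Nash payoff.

5

Work backward from Column's decision.
- A → Column plays Y (best of 12, 4, 18, 16); Player 1 gets 15.
- B → Column plays W (best of 19, 4, 5, 7); Player 1 gets 9.
- C → Column plays X (best of 2, 11, 3, 8); Player 1 gets 4.
- D → Column plays X (best of 4, 10, 8, 9); Player 1 gets 10.
- E → Column plays X (best of 18, 19, 3, 7); Player 1 gets 5.
Among 15, 9, 4, 10, 5, the best is 15 at A. Subgame-perfect outcome: (A, Y) with payoffs (15, 18).
Under simultaneous play:
Player 1's best replies: W→C; X→D; Y→B; Z→B.
Column's best replies: A→Y; B→W; C→X; D→X; E→X.
The unique mutual best reply is (D, X), giving (10, 10).
Player 1's commitment gain: 15 − 10 = 5.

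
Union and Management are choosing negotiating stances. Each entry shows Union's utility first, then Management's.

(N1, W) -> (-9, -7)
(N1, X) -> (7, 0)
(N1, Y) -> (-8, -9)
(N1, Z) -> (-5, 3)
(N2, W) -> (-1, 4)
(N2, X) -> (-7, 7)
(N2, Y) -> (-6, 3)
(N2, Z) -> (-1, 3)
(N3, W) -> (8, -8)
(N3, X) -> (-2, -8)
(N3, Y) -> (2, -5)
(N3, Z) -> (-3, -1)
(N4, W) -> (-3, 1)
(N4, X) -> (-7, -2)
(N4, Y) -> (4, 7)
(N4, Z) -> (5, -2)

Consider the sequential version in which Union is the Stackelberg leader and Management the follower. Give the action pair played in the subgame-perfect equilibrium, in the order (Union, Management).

(N4, Y)

Management best-responds to each possible Union move:
- N1: BR = Z, leader payoff -5.
- N2: BR = X, leader payoff -7.
- N3: BR = Z, leader payoff -3.
- N4: BR = Y, leader payoff 4.
Among -5, -7, -3, 4, the best is 4 at N4. Subgame-perfect outcome: (N4, Y) with payoffs (4, 7).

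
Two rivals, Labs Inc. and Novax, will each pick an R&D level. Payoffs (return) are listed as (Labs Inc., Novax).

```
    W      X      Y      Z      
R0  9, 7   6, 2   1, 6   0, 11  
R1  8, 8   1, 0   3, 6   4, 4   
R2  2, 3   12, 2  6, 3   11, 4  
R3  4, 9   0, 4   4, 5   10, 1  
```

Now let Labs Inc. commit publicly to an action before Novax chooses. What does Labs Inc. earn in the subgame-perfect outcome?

11

Backward induction with Labs Inc. moving first.
- R0: BR = Z, leader payoff 0.
- R1: BR = W, leader payoff 8.
- R2: BR = Z, leader payoff 11.
- R3: BR = W, leader payoff 4.
Maximizing over 0, 8, 11, 4, Labs Inc. chooses R2. Subgame-perfect outcome: (R2, Z) with payoffs (11, 4).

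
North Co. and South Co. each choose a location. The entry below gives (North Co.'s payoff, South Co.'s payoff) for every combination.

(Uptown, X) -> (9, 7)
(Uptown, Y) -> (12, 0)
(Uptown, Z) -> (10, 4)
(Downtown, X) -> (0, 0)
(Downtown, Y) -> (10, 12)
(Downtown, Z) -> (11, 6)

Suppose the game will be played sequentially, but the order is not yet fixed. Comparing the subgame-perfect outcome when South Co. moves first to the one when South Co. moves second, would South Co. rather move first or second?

second

If North Co. leads: South Co.'s best replies are Uptown→X, Downtown→Y; North Co.'s induced payoffs 9, 10; outcome (Downtown, Y), payoffs (10, 12).
If South Co. leads: North Co.'s best replies are X→Uptown, Y→Uptown, Z→Downtown; South Co.'s induced payoffs 7, 0, 6; outcome (Uptown, X), payoffs (9, 7).
South Co. gets 7 moving first and 12 moving second, so South Co. prefers to move second.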